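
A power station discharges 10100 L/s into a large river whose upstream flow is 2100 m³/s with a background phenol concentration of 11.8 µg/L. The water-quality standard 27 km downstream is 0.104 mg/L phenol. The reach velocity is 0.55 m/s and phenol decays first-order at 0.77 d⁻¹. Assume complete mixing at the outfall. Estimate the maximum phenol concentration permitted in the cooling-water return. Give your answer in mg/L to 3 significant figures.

10100 L/s = 10.1 m³/s.
11.8 µg/L = 0.0118 mg/L.
Travel time to the compliance point: t = 2.7e+04/0.55 = 4.909e+04 s = 0.5682 d; decay factor exp(−0.77·0.5682) = 0.6456.
So the concentration just after mixing may be at most 0.104/0.6456 = 0.1611 mg/L.
Mass balance: 0.1611·2110 = 10.1·Cₑ + 2100·0.0118.
Cₑ = (339.9 − 24.78) / 10.1 = 31.2 mg/L.

31.2 mg/L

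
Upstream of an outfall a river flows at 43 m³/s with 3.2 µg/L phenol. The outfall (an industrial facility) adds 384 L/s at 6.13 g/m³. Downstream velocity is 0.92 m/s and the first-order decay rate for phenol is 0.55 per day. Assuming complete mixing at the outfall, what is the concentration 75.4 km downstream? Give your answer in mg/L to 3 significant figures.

384 L/s = 0.384 m³/s.
3.2 µg/L = 0.0032 mg/L.
After complete mixing, C₀ = (0.384·6.13 + 43·0.0032) / 43.38 = 0.05743 mg/L.
Travel time t = 7.54e+04 m / 0.92 m/s = 8.196e+04 s = 0.9486 d.
C = 0.05743·exp(−0.55·0.9486) = 0.05743·0.5935 = 0.03408 mg/L.

0.0341 mg/L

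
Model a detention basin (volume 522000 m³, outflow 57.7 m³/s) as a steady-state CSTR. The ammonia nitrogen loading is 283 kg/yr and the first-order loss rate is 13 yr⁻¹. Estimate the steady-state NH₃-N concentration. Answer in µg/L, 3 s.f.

Outflow Q = 57.7 m³/s × 3.156e+07 s/yr = 1.821e+09 m³/yr.
Steady-state CSTR mass balance: W = Q·C + k·V·C, so C = W/(Q + kV).
Q + kV = 1.821e+09 + 13·522000 = 1.828e+09 m³/yr.
C = 283/1.828e+09 = 1.548e-07 kg/m³ = 0.0001548 mg/L = 0.1548 µg/L.

0.155 µg/L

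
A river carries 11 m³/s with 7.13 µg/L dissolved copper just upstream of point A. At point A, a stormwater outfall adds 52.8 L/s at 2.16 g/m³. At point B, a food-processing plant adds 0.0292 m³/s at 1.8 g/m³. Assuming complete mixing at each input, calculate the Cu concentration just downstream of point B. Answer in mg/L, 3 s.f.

0.0221 mg/L

7.13 µg/L = 0.00713 mg/L.
52.8 L/s = 0.0528 m³/s.
After input A: C = (11·0.00713 + 0.0528·2.16) / 11.05 = 0.01741 mg/L.
After input B: C = (11.05·0.01741 + 0.0292·1.8) / 11.08 = 0.02211 mg/L.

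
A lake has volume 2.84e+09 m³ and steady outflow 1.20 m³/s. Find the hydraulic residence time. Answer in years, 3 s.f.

75.0 yr

Q = 1.20 m³/s × 3.156e+07 s/yr = 3.787e+07 m³/yr.
Hydraulic residence time τ = V/Q = 2.84e+09/3.787e+07 = 75 yr.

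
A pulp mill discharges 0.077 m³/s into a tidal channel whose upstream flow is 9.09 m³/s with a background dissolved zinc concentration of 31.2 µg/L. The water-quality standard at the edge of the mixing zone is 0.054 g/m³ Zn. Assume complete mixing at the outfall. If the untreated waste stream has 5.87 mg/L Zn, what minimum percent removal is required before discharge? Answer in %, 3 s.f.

31.2 µg/L = 0.0312 mg/L.
Mass balance: 0.054·9.167 = 0.077·Cₑ + 9.09·0.0312.
Cₑ = (0.495 − 0.2836) / 0.077 = 2.746 mg/L.
Required removal = 1 − 2.746/5.87 = 53.23 %.

53.2 %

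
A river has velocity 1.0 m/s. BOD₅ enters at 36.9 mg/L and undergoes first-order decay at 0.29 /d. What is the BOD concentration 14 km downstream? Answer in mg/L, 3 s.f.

Travel time t = 14 km / 1.0 m/s = 1.4e+04/1.0 = 1.4e+04 s = 0.162 d.
First-order decay: C = 36.9·exp(−0.29·0.162) = 36.9·0.9541 = 35.21 mg/L.

35.2 mg/L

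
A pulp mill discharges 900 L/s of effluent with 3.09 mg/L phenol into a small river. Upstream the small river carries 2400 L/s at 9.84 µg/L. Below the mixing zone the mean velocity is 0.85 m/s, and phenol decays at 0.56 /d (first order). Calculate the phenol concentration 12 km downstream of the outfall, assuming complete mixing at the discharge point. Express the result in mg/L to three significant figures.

900 L/s = 0.9 m³/s.
2400 L/s = 2.4 m³/s.
9.84 µg/L = 0.00984 mg/L.
After complete mixing, C₀ = (0.9·3.09 + 2.4·0.00984) / 3.3 = 0.8499 mg/L.
Travel time t = 1.2e+04 m / 0.85 m/s = 1.412e+04 s = 0.1634 d.
C = 0.8499·exp(−0.56·0.1634) = 0.8499·0.9126 = 0.7756 mg/L.

0.776 mg/L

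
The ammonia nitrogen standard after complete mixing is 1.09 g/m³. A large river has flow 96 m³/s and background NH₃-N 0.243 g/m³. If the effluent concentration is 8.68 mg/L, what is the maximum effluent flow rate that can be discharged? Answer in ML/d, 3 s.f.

Mass balance at complete mixing: C_std·(Q_w + Q_r) = Q_w·C_e + Q_r·C_b.
Rearranging, Q_w = Q_r·(C_std − C_b)/(C_e − C_std) = 96·(1.09 − 0.243) / (8.68 − 1.09) = 10.71 m³/s.
= 925.6 ML/d.

926 ML/d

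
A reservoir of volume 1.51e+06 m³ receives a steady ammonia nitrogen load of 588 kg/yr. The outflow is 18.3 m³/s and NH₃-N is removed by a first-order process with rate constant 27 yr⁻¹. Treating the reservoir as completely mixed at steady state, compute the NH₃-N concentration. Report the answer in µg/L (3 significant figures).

Outflow Q = 18.3 m³/s × 3.156e+07 s/yr = 5.775e+08 m³/yr.
Steady-state CSTR mass balance: W = Q·C + k·V·C, so C = W/(Q + kV).
Q + kV = 5.775e+08 + 27·1.51e+06 = 6.183e+08 m³/yr.
C = 588/6.183e+08 = 9.51e-07 kg/m³ = 0.000951 mg/L = 0.951 µg/L.

0.951 µg/L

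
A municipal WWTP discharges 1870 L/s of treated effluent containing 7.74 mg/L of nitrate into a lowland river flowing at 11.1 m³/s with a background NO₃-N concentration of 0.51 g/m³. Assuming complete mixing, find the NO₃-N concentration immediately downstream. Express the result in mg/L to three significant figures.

1870 L/s = 1.87 m³/s.
Flow-weighted mixing gives C = (1.87·7.74 + 11.1·0.51) / (1.87 + 11.1) = 20.13/12.97 = 1.552 mg/L.

1.55 mg/L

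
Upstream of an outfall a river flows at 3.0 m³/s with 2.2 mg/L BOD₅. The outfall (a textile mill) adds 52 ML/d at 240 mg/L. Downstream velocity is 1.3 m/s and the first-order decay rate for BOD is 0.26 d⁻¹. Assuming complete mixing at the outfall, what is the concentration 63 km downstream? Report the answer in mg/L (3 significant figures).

36.2 mg/L

52 ML/d = 0.6019 m³/s.
After complete mixing, C₀ = (0.6019·240 + 3·2.2) / 3.602 = 41.94 mg/L.
Travel time t = 6.3e+04 m / 1.3 m/s = 4.846e+04 s = 0.5609 d.
C = 41.94·exp(−0.26·0.5609) = 41.94·0.8643 = 36.24 mg/L.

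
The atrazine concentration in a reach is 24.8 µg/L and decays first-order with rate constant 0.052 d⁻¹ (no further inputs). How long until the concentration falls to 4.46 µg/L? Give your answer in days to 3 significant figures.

33.0 d

t = ln(C₀/C)/k = ln(24.8/4.46)/0.052 = 1.716/0.052 = 32.99 d.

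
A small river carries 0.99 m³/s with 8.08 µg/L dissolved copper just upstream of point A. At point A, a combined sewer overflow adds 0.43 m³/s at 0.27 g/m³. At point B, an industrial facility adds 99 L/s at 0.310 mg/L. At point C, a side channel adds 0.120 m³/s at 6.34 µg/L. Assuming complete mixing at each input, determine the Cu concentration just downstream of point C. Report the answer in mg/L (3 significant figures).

0.0949 mg/L

8.08 µg/L = 0.00808 mg/L.
After input A: C = (0.99·0.00808 + 0.43·0.27) / 1.42 = 0.08739 mg/L.
99 L/s = 0.099 m³/s.
After input B: C = (1.42·0.08739 + 0.099·0.31) / 1.519 = 0.1019 mg/L.
6.34 µg/L = 0.00634 mg/L.
After input C: C = (1.519·0.1019 + 0.12·0.00634) / 1.639 = 0.09491 mg/L.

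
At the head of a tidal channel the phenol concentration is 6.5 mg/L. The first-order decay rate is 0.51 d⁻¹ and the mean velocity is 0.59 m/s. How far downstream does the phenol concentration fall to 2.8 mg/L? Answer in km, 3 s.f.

84.2 km

From C = C₀·e^(−kt), t = ln(C₀/C)/k = ln(6.5/2.8)/0.51 = 0.8422/0.51 = 1.651 d.
Distance = v·t = 0.59 m/s × 1.427e+05 s = 8.418e+04 m = 84.18 km.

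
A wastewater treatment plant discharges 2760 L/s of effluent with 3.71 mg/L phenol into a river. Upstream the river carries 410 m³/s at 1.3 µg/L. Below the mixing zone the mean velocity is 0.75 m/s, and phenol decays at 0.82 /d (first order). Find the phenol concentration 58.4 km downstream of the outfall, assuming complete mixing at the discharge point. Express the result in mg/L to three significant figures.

2760 L/s = 2.76 m³/s.
1.3 µg/L = 0.0013 mg/L.
After complete mixing, C₀ = (2.76·3.71 + 410·0.0013) / 412.8 = 0.0261 mg/L.
Travel time t = 5.84e+04 m / 0.75 m/s = 7.787e+04 s = 0.9012 d.
C = 0.0261·exp(−0.82·0.9012) = 0.0261·0.4776 = 0.01246 mg/L.

0.0125 mg/L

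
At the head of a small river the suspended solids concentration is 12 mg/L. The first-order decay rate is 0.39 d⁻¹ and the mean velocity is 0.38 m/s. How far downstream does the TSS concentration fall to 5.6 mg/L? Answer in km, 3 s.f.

From C = C₀·e^(−kt), t = ln(C₀/C)/k = ln(12/5.6)/0.39 = 0.7621/0.39 = 1.954 d.
Distance = v·t = 0.38 m/s × 1.688e+05 s = 6.416e+04 m = 64.16 km.

64.2 km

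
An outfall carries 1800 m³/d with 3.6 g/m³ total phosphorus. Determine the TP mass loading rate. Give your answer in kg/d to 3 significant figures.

6.48 kg/d

1800 m³/d = 0.02083 m³/s.
Mass flux = Q·C = 0.02083 m³/s × 3.6 g/m³ = 0.075 g/s.
= 0.075 g/s × 86.4 = 6.48 kg/d.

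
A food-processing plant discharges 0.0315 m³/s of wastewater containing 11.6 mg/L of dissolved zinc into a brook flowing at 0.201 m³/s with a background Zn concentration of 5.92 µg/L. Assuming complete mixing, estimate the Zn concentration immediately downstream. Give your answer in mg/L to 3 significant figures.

1.58 mg/L

5.92 µg/L = 0.00592 mg/L.
Flow-weighted mixing gives C = (0.0315·11.6 + 0.201·0.00592) / (0.0315 + 0.201) = 0.3666/0.2325 = 1.577 mg/L.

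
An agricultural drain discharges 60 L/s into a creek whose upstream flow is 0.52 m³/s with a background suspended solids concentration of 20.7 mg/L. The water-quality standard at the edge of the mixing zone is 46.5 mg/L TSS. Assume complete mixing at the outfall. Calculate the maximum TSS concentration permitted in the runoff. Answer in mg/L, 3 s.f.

270 mg/L

60 L/s = 0.06 m³/s.
Mass balance: 46.5·0.58 = 0.06·Cₑ + 0.52·20.7.
Cₑ = (26.97 − 10.76) / 0.06 = 270.1 mg/L.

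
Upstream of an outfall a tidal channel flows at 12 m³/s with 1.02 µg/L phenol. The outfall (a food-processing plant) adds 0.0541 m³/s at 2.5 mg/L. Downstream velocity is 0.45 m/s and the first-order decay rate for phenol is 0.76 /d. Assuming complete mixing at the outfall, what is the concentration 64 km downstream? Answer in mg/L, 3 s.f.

1.02 µg/L = 0.00102 mg/L.
After complete mixing, C₀ = (0.0541·2.5 + 12·0.00102) / 12.05 = 0.01224 mg/L.
Travel time t = 6.4e+04 m / 0.45 m/s = 1.422e+05 s = 1.646 d.
C = 0.01224·exp(−0.76·1.646) = 0.01224·0.2862 = 0.003502 mg/L.

0.00350 mg/L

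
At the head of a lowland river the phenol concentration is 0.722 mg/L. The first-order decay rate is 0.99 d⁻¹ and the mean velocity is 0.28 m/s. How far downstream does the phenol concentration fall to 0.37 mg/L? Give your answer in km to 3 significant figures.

16.3 km

From C = C₀·e^(−kt), t = ln(C₀/C)/k = ln(0.722/0.37)/0.99 = 0.6685/0.99 = 0.6753 d.
Distance = v·t = 0.28 m/s × 5.834e+04 s = 1.634e+04 m = 16.34 km.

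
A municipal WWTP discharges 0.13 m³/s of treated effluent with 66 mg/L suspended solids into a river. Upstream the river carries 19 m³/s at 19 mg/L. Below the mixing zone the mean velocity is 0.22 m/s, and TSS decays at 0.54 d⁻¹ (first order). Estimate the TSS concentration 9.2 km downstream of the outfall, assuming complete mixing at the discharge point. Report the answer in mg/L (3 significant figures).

14.9 mg/L

After complete mixing, C₀ = (0.13·66 + 19·19) / 19.13 = 19.32 mg/L.
Travel time t = 9200 m / 0.22 m/s = 4.182e+04 s = 0.484 d.
C = 19.32·exp(−0.54·0.484) = 19.32·0.77 = 14.88 mg/L.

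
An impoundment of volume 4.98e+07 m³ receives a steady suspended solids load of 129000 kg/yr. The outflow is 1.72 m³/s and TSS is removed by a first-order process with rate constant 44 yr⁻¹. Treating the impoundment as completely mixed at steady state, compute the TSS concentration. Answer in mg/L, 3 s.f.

0.0574 mg/L

Outflow Q = 1.72 m³/s × 3.156e+07 s/yr = 5.428e+07 m³/yr.
Steady-state CSTR mass balance: W = Q·C + k·V·C, so C = W/(Q + kV).
Q + kV = 5.428e+07 + 44·4.98e+07 = 2.245e+09 m³/yr.
C = 129000/2.245e+09 = 5.745e-05 kg/m³ = 0.05745 mg/L.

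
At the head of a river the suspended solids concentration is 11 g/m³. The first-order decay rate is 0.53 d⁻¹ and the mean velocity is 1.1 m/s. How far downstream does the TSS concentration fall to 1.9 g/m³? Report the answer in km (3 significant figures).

From C = C₀·e^(−kt), t = ln(C₀/C)/k = ln(11/1.9)/0.53 = 1.756/0.53 = 3.313 d.
Distance = v·t = 1.1 m/s × 2.863e+05 s = 3.149e+05 m = 314.9 km.

315 km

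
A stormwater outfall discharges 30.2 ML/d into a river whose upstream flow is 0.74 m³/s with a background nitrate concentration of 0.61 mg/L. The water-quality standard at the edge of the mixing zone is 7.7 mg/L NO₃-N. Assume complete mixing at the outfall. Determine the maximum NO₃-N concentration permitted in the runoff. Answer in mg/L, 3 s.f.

22.7 mg/L

30.2 ML/d = 0.3495 m³/s.
Mass balance: 7.7·1.09 = 0.3495·Cₑ + 0.74·0.61.
Cₑ = (8.389 − 0.4514) / 0.3495 = 22.71 mg/L.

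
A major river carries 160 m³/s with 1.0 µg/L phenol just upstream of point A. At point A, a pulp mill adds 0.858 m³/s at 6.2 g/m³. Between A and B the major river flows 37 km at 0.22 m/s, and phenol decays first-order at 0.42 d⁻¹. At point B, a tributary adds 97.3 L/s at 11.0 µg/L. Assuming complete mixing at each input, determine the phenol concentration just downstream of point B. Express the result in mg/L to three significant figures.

0.0150 mg/L

1.0 µg/L = 0.001 mg/L.
After input A: C = (160·0.001 + 0.858·6.2) / 160.9 = 0.03406 mg/L.
Over the 37 km reach to input B (t = 1.682e+05 s = 1.947 d), decay gives C = 0.03406·exp(−0.42·1.947) = 0.01504 mg/L.
97.3 L/s = 0.0973 m³/s.
11.0 µg/L = 0.011 mg/L.
After input B: C = (160.9·0.01504 + 0.0973·0.011) / 161 = 0.01504 mg/L.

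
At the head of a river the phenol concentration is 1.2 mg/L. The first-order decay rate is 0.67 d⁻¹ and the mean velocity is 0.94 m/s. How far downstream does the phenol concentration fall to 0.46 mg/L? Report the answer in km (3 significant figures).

116 km

From C = C₀·e^(−kt), t = ln(C₀/C)/k = ln(1.2/0.46)/0.67 = 0.9589/0.67 = 1.431 d.
Distance = v·t = 0.94 m/s × 1.236e+05 s = 1.162e+05 m = 116.2 km.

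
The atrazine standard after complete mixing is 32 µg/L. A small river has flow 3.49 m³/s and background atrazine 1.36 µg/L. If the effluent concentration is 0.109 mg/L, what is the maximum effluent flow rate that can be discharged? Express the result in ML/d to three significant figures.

1.36 µg/L = 0.00136 mg/L.
32 µg/L = 0.032 mg/L.
Mass balance at complete mixing: C_std·(Q_w + Q_r) = Q_w·C_e + Q_r·C_b.
Rearranging, Q_w = Q_r·(C_std − C_b)/(C_e − C_std) = 3.49·(0.032 − 0.00136) / (0.109 − 0.032) = 1.389 m³/s.
= 120 ML/d.

120 ML/d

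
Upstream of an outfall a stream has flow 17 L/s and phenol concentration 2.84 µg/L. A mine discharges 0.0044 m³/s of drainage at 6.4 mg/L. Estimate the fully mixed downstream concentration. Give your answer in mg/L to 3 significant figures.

1.32 mg/L

17 L/s = 0.017 m³/s.
2.84 µg/L = 0.00284 mg/L.
Flow-weighted mixing gives C = (0.0044·6.4 + 0.017·0.00284) / (0.0044 + 0.017) = 0.02821/0.0214 = 1.318 mg/L.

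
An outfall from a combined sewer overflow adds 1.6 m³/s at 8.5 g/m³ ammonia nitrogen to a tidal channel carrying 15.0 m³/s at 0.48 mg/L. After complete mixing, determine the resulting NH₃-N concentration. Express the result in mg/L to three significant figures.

By mass balance at complete mixing, C = (1.6·8.5 + 15·0.48) / (1.6 + 15) = 20.8/16.6 = 1.253 mg/L.

1.25 mg/L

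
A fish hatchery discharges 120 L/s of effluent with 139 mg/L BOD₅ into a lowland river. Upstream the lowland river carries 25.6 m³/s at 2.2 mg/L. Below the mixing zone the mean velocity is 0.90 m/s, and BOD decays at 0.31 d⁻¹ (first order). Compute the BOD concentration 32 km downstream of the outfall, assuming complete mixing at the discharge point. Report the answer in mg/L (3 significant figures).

2.50 mg/L

120 L/s = 0.12 m³/s.
After complete mixing, C₀ = (0.12·139 + 25.6·2.2) / 25.72 = 2.838 mg/L.
Travel time t = 3.2e+04 m / 0.90 m/s = 3.556e+04 s = 0.4115 d.
C = 2.838·exp(−0.31·0.4115) = 2.838·0.8802 = 2.498 mg/L.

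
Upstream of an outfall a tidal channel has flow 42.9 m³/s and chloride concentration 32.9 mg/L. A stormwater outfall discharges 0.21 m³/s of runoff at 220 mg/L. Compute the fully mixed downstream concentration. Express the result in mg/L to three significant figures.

Flow-weighted mixing gives C = (0.21·220 + 42.9·32.9) / (0.21 + 42.9) = 1458/43.11 = 33.81 mg/L.

33.8 mg/L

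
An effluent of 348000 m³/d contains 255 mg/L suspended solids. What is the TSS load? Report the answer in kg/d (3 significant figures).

88700 kg/d

348000 m³/d = 4.028 m³/s.
Mass flux = Q·C = 4.028 m³/s × 255 g/m³ = 1027 g/s.
= 1027 g/s × 86.4 = 8.874e+04 kg/d.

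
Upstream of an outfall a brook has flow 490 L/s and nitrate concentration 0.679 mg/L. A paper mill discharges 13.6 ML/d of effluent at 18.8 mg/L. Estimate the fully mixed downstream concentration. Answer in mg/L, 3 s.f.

5.08 mg/L

13.6 ML/d = 0.1574 m³/s.
490 L/s = 0.49 m³/s.
Flow-weighted mixing gives C = (0.1574·18.8 + 0.49·0.679) / (0.1574 + 0.49) = 3.292/0.6474 = 5.085 mg/L.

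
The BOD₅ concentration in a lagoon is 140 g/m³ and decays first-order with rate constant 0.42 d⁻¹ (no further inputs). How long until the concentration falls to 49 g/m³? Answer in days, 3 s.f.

2.50 d

t = ln(C₀/C)/k = ln(140/49)/0.42 = 1.05/0.42 = 2.5 d.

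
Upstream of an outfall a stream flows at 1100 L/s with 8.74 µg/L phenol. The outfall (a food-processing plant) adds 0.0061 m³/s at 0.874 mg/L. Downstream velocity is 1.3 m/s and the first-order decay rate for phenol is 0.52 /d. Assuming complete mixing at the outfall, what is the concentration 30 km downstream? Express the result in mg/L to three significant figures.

0.0118 mg/L

1100 L/s = 1.1 m³/s.
8.74 µg/L = 0.00874 mg/L.
After complete mixing, C₀ = (0.0061·0.874 + 1.1·0.00874) / 1.106 = 0.01351 mg/L.
Travel time t = 3e+04 m / 1.3 m/s = 2.308e+04 s = 0.2671 d.
C = 0.01351·exp(−0.52·0.2671) = 0.01351·0.8703 = 0.01176 mg/L.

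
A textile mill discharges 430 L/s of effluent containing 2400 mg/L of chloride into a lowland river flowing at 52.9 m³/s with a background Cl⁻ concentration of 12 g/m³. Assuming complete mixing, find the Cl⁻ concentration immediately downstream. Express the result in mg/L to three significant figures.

430 L/s = 0.43 m³/s.
Flow-weighted mixing gives C = (0.43·2400 + 52.9·12) / (0.43 + 52.9) = 1667/53.33 = 31.25 mg/L.

31.3 mg/L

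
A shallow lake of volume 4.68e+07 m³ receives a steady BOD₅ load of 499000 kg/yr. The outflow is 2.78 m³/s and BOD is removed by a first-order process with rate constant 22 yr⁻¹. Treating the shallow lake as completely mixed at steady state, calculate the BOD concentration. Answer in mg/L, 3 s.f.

Outflow Q = 2.78 m³/s × 3.156e+07 s/yr = 8.773e+07 m³/yr.
Steady-state CSTR mass balance: W = Q·C + k·V·C, so C = W/(Q + kV).
Q + kV = 8.773e+07 + 22·4.68e+07 = 1.117e+09 m³/yr.
C = 499000/1.117e+09 = 0.0004466 kg/m³ = 0.4466 mg/L.

0.447 mg/L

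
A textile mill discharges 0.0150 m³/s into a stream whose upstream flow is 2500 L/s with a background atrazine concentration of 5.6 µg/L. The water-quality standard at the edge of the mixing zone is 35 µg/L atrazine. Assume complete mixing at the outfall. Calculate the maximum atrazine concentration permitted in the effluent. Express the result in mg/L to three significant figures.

2500 L/s = 2.5 m³/s.
5.6 µg/L = 0.0056 mg/L.
35 µg/L = 0.035 mg/L.
Mass balance: 0.035·2.515 = 0.015·Cₑ + 2.5·0.0056.
Cₑ = (0.08803 − 0.014) / 0.015 = 4.935 mg/L.

4.94 mg/L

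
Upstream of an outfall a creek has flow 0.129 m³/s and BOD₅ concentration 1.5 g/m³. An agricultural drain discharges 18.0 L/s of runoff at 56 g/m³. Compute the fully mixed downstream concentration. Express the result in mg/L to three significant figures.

8.17 mg/L

18.0 L/s = 0.018 m³/s.
Conservation of mass across the mixing zone: C = (0.018·56 + 0.129·1.5) / (0.018 + 0.129) = 1.202/0.147 = 8.173 mg/L.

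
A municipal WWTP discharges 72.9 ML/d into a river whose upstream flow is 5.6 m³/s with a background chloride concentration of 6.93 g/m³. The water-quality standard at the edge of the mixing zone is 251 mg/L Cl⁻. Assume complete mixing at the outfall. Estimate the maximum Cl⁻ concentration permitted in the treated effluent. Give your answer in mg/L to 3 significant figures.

72.9 ML/d = 0.8438 m³/s.
Mass balance: 251·6.444 = 0.8438·Cₑ + 5.6·6.93.
Cₑ = (1617 − 38.81) / 0.8438 = 1871 mg/L.

1870 mg/L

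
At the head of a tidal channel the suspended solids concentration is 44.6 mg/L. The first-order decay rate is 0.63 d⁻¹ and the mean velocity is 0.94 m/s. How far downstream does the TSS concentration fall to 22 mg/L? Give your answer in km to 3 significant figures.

From C = C₀·e^(−kt), t = ln(C₀/C)/k = ln(44.6/22)/0.63 = 0.7067/0.63 = 1.122 d.
Distance = v·t = 0.94 m/s × 9.692e+04 s = 9.11e+04 m = 91.1 km.

91.1 km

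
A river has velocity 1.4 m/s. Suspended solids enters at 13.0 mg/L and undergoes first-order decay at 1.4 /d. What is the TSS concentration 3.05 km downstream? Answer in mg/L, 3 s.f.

Travel time t = 3.05 km / 1.4 m/s = 3050/1.4 = 2179 s = 0.02521 d.
First-order decay: C = 13.0·exp(−1.4·0.02521) = 13.0·0.9653 = 12.55 mg/L.

12.5 mg/L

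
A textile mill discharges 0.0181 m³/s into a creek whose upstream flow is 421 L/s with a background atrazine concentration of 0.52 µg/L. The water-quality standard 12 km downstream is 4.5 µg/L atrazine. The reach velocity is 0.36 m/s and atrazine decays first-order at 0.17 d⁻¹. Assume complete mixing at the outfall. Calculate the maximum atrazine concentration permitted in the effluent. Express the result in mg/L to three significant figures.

0.104 mg/L

421 L/s = 0.421 m³/s.
0.52 µg/L = 0.00052 mg/L.
4.5 µg/L = 0.0045 mg/L.
Travel time to the compliance point: t = 1.2e+04/0.36 = 3.333e+04 s = 0.3858 d; decay factor exp(−0.17·0.3858) = 0.9365.
So the concentration just after mixing may be at most 0.0045/0.9365 = 0.004805 mg/L.
Mass balance: 0.004805·0.4391 = 0.0181·Cₑ + 0.421·0.00052.
Cₑ = (0.00211 − 0.0002189) / 0.0181 = 0.1045 mg/L.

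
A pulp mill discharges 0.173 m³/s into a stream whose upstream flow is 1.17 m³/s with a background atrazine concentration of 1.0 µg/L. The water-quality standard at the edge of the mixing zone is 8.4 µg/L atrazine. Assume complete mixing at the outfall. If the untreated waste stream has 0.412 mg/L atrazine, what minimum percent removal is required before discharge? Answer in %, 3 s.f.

85.8 %

1.0 µg/L = 0.001 mg/L.
8.4 µg/L = 0.0084 mg/L.
Mass balance: 0.0084·1.343 = 0.173·Cₑ + 1.17·0.001.
Cₑ = (0.01128 − 0.00117) / 0.173 = 0.05845 mg/L.
Required removal = 1 − 0.05845/0.412 = 85.81 %.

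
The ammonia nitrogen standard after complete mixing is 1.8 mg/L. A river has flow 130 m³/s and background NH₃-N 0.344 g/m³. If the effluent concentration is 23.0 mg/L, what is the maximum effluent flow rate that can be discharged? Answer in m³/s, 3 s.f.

Mass balance at complete mixing: C_std·(Q_w + Q_r) = Q_w·C_e + Q_r·C_b.
Rearranging, Q_w = Q_r·(C_std − C_b)/(C_e − C_std) = 130·(1.8 − 0.344) / (23 − 1.8) = 8.928 m³/s.

8.93 m³/s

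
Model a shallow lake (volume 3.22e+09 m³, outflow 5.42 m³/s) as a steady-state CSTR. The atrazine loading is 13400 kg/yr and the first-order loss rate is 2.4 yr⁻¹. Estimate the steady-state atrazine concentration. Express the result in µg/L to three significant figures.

1.70 µg/L

Outflow Q = 5.42 m³/s × 3.156e+07 s/yr = 1.71e+08 m³/yr.
Steady-state CSTR mass balance: W = Q·C + k·V·C, so C = W/(Q + kV).
Q + kV = 1.71e+08 + 2.4·3.22e+09 = 7.899e+09 m³/yr.
C = 13400/7.899e+09 = 1.696e-06 kg/m³ = 0.001696 mg/L = 1.696 µg/L.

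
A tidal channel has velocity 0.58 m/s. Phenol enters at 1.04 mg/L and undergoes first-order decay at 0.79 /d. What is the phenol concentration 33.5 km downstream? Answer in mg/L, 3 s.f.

0.613 mg/L

Travel time t = 33.5 km / 0.58 m/s = 3.35e+04/0.58 = 5.776e+04 s = 0.6685 d.
First-order decay: C = 1.04·exp(−0.79·0.6685) = 1.04·0.5897 = 0.6133 mg/L.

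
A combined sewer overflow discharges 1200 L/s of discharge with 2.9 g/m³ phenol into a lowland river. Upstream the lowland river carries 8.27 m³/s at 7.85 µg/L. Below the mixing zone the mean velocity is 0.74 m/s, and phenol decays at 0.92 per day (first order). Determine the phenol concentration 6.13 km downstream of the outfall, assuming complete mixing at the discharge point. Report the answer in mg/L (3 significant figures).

1200 L/s = 1.2 m³/s.
7.85 µg/L = 0.00785 mg/L.
After complete mixing, C₀ = (1.2·2.9 + 8.27·0.00785) / 9.47 = 0.3743 mg/L.
Travel time t = 6130 m / 0.74 m/s = 8284 s = 0.09588 d.
C = 0.3743·exp(−0.92·0.09588) = 0.3743·0.9156 = 0.3427 mg/L.

0.343 mg/L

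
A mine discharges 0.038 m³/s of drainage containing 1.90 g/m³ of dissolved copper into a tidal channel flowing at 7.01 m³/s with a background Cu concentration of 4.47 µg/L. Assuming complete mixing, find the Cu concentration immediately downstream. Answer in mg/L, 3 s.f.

4.47 µg/L = 0.00447 mg/L.
Flow-weighted mixing gives C = (0.038·1.9 + 7.01·0.00447) / (0.038 + 7.01) = 0.1035/7.048 = 0.01469 mg/L.

0.0147 mg/L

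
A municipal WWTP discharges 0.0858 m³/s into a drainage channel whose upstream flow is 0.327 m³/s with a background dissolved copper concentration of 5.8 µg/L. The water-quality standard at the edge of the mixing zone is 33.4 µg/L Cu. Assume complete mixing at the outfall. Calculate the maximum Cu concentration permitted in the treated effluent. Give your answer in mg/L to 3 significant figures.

5.8 µg/L = 0.0058 mg/L.
33.4 µg/L = 0.0334 mg/L.
Mass balance: 0.0334·0.4128 = 0.0858·Cₑ + 0.327·0.0058.
Cₑ = (0.01379 − 0.001897) / 0.0858 = 0.1386 mg/L.

0.139 mg/L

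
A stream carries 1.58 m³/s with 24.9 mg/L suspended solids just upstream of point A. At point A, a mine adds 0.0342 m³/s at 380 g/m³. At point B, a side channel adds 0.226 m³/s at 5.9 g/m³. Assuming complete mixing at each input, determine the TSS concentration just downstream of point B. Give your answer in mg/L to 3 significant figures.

After input A: C = (1.58·24.9 + 0.0342·380) / 1.614 = 32.42 mg/L.
After input B: C = (1.614·32.42 + 0.226·5.9) / 1.84 = 29.17 mg/L.

29.2 mg/L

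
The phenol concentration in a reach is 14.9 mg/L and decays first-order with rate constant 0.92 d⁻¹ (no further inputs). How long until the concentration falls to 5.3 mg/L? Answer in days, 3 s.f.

1.12 d

t = ln(C₀/C)/k = ln(14.9/5.3)/0.92 = 1.034/0.92 = 1.124 d.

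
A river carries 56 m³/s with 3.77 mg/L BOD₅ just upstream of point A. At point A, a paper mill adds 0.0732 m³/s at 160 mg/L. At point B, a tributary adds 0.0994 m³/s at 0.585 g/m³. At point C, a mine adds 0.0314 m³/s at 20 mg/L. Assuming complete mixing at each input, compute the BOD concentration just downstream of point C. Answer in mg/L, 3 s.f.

After input A: C = (56·3.77 + 0.0732·160) / 56.07 = 3.974 mg/L.
After input B: C = (56.07·3.974 + 0.0994·0.585) / 56.17 = 3.968 mg/L.
After input C: C = (56.17·3.968 + 0.0314·20) / 56.2 = 3.977 mg/L.

3.98 mg/L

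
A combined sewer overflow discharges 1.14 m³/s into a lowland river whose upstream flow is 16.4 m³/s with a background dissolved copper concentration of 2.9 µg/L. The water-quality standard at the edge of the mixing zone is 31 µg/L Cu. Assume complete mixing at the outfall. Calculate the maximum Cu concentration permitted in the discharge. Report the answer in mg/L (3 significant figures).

0.435 mg/L

2.9 µg/L = 0.0029 mg/L.
31 µg/L = 0.031 mg/L.
Mass balance: 0.031·17.54 = 1.14·Cₑ + 16.4·0.0029.
Cₑ = (0.5437 − 0.04756) / 1.14 = 0.4352 mg/L.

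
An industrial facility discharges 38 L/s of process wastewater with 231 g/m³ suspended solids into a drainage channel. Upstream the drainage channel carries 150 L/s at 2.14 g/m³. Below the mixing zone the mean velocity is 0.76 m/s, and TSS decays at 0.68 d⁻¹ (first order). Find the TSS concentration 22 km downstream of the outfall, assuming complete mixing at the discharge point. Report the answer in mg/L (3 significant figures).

38.5 mg/L

38 L/s = 0.038 m³/s.
150 L/s = 0.15 m³/s.
After complete mixing, C₀ = (0.038·231 + 0.15·2.14) / 0.188 = 48.4 mg/L.
Travel time t = 2.2e+04 m / 0.76 m/s = 2.895e+04 s = 0.335 d.
C = 48.4·exp(−0.68·0.335) = 48.4·0.7963 = 38.54 mg/L.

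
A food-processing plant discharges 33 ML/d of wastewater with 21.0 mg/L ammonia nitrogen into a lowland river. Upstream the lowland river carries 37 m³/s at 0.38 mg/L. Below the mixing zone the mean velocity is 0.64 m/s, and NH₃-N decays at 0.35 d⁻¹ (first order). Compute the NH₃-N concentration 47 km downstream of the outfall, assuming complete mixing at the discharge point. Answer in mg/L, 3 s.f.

0.439 mg/L

33 ML/d = 0.3819 m³/s.
After complete mixing, C₀ = (0.3819·21 + 37·0.38) / 37.38 = 0.5907 mg/L.
Travel time t = 4.7e+04 m / 0.64 m/s = 7.344e+04 s = 0.85 d.
C = 0.5907·exp(−0.35·0.85) = 0.5907·0.7427 = 0.4387 mg/L.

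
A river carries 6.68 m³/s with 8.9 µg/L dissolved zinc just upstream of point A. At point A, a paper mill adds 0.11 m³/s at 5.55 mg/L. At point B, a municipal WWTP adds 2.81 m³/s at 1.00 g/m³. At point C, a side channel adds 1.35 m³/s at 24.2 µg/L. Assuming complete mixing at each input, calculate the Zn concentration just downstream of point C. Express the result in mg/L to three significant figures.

8.9 µg/L = 0.0089 mg/L.
After input A: C = (6.68·0.0089 + 0.11·5.55) / 6.79 = 0.09867 mg/L.
After input B: C = (6.79·0.09867 + 2.81·1) / 9.6 = 0.3625 mg/L.
24.2 µg/L = 0.0242 mg/L.
After input C: C = (9.6·0.3625 + 1.35·0.0242) / 10.95 = 0.3208 mg/L.

0.321 mg/L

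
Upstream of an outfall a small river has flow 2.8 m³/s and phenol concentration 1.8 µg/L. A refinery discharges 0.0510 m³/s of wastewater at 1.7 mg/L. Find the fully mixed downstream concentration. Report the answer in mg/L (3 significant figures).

1.8 µg/L = 0.0018 mg/L.
Conservation of mass across the mixing zone: C = (0.051·1.7 + 2.8·0.0018) / (0.051 + 2.8) = 0.09174/2.851 = 0.03218 mg/L.

0.0322 mg/L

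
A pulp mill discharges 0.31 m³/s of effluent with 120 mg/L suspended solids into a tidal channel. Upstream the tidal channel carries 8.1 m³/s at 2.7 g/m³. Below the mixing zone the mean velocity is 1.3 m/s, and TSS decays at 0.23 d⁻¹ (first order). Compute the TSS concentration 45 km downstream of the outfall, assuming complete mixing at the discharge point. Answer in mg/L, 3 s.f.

After complete mixing, C₀ = (0.31·120 + 8.1·2.7) / 8.41 = 7.024 mg/L.
Travel time t = 4.5e+04 m / 1.3 m/s = 3.462e+04 s = 0.4006 d.
C = 7.024·exp(−0.23·0.4006) = 7.024·0.912 = 6.405 mg/L.

6.41 mg/L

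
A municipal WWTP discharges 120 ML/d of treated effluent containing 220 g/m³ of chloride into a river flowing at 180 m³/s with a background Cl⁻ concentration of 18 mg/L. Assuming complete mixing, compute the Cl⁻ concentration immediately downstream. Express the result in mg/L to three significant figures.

19.5 mg/L

120 ML/d = 1.389 m³/s.
Flow-weighted mixing gives C = (1.389·220 + 180·18) / (1.389 + 180) = 3546/181.4 = 19.55 mg/L.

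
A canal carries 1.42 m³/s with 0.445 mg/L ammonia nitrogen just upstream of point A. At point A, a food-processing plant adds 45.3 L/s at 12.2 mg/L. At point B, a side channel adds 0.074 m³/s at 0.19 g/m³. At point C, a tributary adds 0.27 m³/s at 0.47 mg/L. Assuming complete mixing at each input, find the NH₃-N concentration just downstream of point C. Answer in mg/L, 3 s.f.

45.3 L/s = 0.0453 m³/s.
After input A: C = (1.42·0.445 + 0.0453·12.2) / 1.465 = 0.8084 mg/L.
After input B: C = (1.465·0.8084 + 0.074·0.19) / 1.539 = 0.7787 mg/L.
After input C: C = (1.539·0.7787 + 0.27·0.47) / 1.809 = 0.7326 mg/L.

0.733 mg/L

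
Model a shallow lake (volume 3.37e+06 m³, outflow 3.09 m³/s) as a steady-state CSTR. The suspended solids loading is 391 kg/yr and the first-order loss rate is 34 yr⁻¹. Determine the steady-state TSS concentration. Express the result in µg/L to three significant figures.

Outflow Q = 3.09 m³/s × 3.156e+07 s/yr = 9.751e+07 m³/yr.
Steady-state CSTR mass balance: W = Q·C + k·V·C, so C = W/(Q + kV).
Q + kV = 9.751e+07 + 34·3.37e+06 = 2.121e+08 m³/yr.
C = 391/2.121e+08 = 1.844e-06 kg/m³ = 0.001844 mg/L = 1.844 µg/L.

1.84 µg/L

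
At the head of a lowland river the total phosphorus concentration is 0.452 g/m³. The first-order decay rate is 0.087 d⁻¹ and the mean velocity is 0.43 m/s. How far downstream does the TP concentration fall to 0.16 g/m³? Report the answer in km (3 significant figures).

From C = C₀·e^(−kt), t = ln(C₀/C)/k = ln(0.452/0.16)/0.087 = 1.039/0.087 = 11.94 d.
Distance = v·t = 0.43 m/s × 1.031e+06 s = 4.435e+05 m = 443.5 km.

443 km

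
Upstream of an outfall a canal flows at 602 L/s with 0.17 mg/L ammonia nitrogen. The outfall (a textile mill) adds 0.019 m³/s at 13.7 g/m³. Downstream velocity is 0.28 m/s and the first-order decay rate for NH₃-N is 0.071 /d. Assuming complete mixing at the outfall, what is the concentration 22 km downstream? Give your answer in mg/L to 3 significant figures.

0.547 mg/L

602 L/s = 0.602 m³/s.
After complete mixing, C₀ = (0.019·13.7 + 0.602·0.17) / 0.621 = 0.584 mg/L.
Travel time t = 2.2e+04 m / 0.28 m/s = 7.857e+04 s = 0.9094 d.
C = 0.584·exp(−0.071·0.9094) = 0.584·0.9375 = 0.5474 mg/L.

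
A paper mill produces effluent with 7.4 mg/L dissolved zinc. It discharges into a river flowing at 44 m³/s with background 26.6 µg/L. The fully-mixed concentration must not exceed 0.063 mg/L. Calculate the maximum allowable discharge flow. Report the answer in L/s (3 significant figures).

26.6 µg/L = 0.0266 mg/L.
Mass balance at complete mixing: C_std·(Q_w + Q_r) = Q_w·C_e + Q_r·C_b.
Rearranging, Q_w = Q_r·(C_std − C_b)/(C_e − C_std) = 44·(0.063 − 0.0266) / (7.4 − 0.063) = 0.2183 m³/s.
= 218.3 L/s.

218 L/s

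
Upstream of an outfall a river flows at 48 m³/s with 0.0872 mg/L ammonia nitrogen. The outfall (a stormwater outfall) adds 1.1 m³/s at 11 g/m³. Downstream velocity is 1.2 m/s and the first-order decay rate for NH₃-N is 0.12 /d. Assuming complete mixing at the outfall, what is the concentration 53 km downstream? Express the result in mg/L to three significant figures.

0.312 mg/L

After complete mixing, C₀ = (1.1·11 + 48·0.0872) / 49.1 = 0.3317 mg/L.
Travel time t = 5.3e+04 m / 1.2 m/s = 4.417e+04 s = 0.5112 d.
C = 0.3317·exp(−0.12·0.5112) = 0.3317·0.9405 = 0.3119 mg/L.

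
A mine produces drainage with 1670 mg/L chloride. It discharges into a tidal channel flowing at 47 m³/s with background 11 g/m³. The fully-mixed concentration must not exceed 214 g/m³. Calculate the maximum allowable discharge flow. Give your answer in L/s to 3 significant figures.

Mass balance at complete mixing: C_std·(Q_w + Q_r) = Q_w·C_e + Q_r·C_b.
Rearranging, Q_w = Q_r·(C_std − C_b)/(C_e − C_std) = 47·(214 − 11) / (1670 − 214) = 6.553 m³/s.
= 6553 L/s.

6550 L/s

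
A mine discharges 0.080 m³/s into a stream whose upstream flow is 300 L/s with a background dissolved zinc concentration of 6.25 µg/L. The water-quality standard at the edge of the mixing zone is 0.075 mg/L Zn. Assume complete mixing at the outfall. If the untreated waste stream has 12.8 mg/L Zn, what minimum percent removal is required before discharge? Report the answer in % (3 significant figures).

300 L/s = 0.3 m³/s.
6.25 µg/L = 0.00625 mg/L.
Mass balance: 0.075·0.38 = 0.08·Cₑ + 0.3·0.00625.
Cₑ = (0.0285 − 0.001875) / 0.08 = 0.3328 mg/L.
Required removal = 1 − 0.3328/12.8 = 97.4 %.

97.4 %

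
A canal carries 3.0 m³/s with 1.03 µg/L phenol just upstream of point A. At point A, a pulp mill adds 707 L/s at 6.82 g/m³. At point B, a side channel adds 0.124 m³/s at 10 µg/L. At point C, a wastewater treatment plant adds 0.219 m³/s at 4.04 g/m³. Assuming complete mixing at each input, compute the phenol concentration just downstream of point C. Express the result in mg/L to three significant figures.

1.03 µg/L = 0.00103 mg/L.
707 L/s = 0.707 m³/s.
After input A: C = (3·0.00103 + 0.707·6.82) / 3.707 = 1.302 mg/L.
10 µg/L = 0.01 mg/L.
After input B: C = (3.707·1.302 + 0.124·0.01) / 3.831 = 1.26 mg/L.
After input C: C = (3.831·1.26 + 0.219·4.04) / 4.05 = 1.41 mg/L.

1.41 mg/L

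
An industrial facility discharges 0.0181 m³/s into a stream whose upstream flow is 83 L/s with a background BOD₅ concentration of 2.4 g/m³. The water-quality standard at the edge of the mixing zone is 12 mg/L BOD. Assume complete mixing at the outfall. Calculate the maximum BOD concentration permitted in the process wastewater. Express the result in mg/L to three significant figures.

83 L/s = 0.083 m³/s.
Mass balance: 12·0.1011 = 0.0181·Cₑ + 0.083·2.4.
Cₑ = (1.213 − 0.1992) / 0.0181 = 56.02 mg/L.

56.0 mg/L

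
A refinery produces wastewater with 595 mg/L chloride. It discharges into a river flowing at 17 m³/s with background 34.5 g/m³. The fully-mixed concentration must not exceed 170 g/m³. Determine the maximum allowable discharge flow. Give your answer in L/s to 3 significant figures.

Mass balance at complete mixing: C_std·(Q_w + Q_r) = Q_w·C_e + Q_r·C_b.
Rearranging, Q_w = Q_r·(C_std − C_b)/(C_e − C_std) = 17·(170 − 34.5) / (595 − 170) = 5.42 m³/s.
= 5420 L/s.

5420 L/s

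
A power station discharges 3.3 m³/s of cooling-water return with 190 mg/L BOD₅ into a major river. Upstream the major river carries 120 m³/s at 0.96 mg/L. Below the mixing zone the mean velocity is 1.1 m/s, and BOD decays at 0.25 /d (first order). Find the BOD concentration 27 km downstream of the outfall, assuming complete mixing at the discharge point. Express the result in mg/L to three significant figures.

After complete mixing, C₀ = (3.3·190 + 120·0.96) / 123.3 = 6.019 mg/L.
Travel time t = 2.7e+04 m / 1.1 m/s = 2.455e+04 s = 0.2841 d.
C = 6.019·exp(−0.25·0.2841) = 6.019·0.9314 = 5.607 mg/L.

5.61 mg/L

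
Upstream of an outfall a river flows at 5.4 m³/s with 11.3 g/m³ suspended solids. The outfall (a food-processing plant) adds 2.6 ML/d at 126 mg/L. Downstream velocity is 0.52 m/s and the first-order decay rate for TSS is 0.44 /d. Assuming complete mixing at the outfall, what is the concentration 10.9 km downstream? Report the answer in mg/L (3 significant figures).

2.6 ML/d = 0.03009 m³/s.
After complete mixing, C₀ = (0.03009·126 + 5.4·11.3) / 5.43 = 11.94 mg/L.
Travel time t = 1.09e+04 m / 0.52 m/s = 2.096e+04 s = 0.2426 d.
C = 11.94·exp(−0.44·0.2426) = 11.94·0.8988 = 10.73 mg/L.

10.7 mg/L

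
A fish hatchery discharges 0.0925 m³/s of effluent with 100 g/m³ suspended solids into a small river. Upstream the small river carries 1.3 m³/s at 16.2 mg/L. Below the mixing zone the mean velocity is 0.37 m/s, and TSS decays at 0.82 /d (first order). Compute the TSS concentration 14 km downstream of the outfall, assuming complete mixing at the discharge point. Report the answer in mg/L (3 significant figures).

15.2 mg/L

After complete mixing, C₀ = (0.0925·100 + 1.3·16.2) / 1.393 = 21.77 mg/L.
Travel time t = 1.4e+04 m / 0.37 m/s = 3.784e+04 s = 0.4379 d.
C = 21.77·exp(−0.82·0.4379) = 21.77·0.6983 = 15.2 mg/L.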